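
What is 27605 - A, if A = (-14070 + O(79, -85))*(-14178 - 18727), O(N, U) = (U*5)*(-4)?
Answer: -407007245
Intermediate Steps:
O(N, U) = -20*U (O(N, U) = (5*U)*(-4) = -20*U)
A = 407034850 (A = (-14070 - 20*(-85))*(-14178 - 18727) = (-14070 + 1700)*(-32905) = -12370*(-32905) = 407034850)
27605 - A = 27605 - 1*407034850 = 27605 - 407034850 = -407007245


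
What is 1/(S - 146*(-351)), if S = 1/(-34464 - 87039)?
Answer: 121503/6226542737 ≈ 1.9514e-5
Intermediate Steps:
S = -1/121503 (S = 1/(-121503) = -1/121503 ≈ -8.2302e-6)
1/(S - 146*(-351)) = 1/(-1/121503 - 146*(-351)) = 1/(-1/121503 + 51246) = 1/(6226542737/121503) = 121503/6226542737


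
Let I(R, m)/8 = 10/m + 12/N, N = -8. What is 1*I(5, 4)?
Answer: 8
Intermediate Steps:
I(R, m) = -12 + 80/m (I(R, m) = 8*(10/m + 12/(-8)) = 8*(10/m + 12*(-⅛)) = 8*(10/m - 3/2) = 8*(-3/2 + 10/m) = -12 + 80/m)
1*I(5, 4) = 1*(-12 + 80/4) = 1*(-12 + 80*(¼)) = 1*(-12 + 20) = 1*8 = 8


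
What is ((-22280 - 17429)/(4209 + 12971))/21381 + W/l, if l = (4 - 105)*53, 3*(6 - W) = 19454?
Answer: 2379567428683/1966293829740 ≈ 1.2102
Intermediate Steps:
W = -19436/3 (W = 6 - ⅓*19454 = 6 - 19454/3 = -19436/3 ≈ -6478.7)
l = -5353 (l = -101*53 = -5353)
((-22280 - 17429)/(4209 + 12971))/21381 + W/l = ((-22280 - 17429)/(4209 + 12971))/21381 - 19436/3/(-5353) = -39709/17180*(1/21381) - 19436/3*(-1/5353) = -39709*1/17180*(1/21381) + 19436/16059 = -39709/17180*1/21381 + 19436/16059 = -39709/367325580 + 19436/16059 = 2379567428683/1966293829740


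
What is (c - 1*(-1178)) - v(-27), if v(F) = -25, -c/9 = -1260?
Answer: 12543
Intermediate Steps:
c = 11340 (c = -9*(-1260) = 11340)
(c - 1*(-1178)) - v(-27) = (11340 - 1*(-1178)) - 1*(-25) = (11340 + 1178) + 25 = 12518 + 25 = 12543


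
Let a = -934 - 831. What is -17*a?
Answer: 30005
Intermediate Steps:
a = -1765
-17*a = -17*(-1765) = 30005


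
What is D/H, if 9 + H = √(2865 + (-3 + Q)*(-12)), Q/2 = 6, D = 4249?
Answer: 12747/892 + 4249*√2757/2676 ≈ 97.662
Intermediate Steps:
Q = 12 (Q = 2*6 = 12)
H = -9 + √2757 (H = -9 + √(2865 + (-3 + 12)*(-12)) = -9 + √(2865 + 9*(-12)) = -9 + √(2865 - 108) = -9 + √2757 ≈ 43.507)
D/H = 4249/(-9 + √2757)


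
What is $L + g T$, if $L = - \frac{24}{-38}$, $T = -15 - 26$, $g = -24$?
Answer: $\frac{18708}{19} \approx 984.63$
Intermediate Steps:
$T = -41$ ($T = -15 - 26 = -41$)
$L = \frac{12}{19}$ ($L = \left(-24\right) \left(- \frac{1}{38}\right) = \frac{12}{19} \approx 0.63158$)
$L + g T = \frac{12}{19} - -984 = \frac{12}{19} + 984 = \frac{18708}{19}$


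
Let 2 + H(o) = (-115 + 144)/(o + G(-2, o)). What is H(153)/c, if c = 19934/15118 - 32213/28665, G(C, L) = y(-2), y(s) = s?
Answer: -59153294655/6373104188 ≈ -9.2817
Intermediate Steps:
G(C, L) = -2
H(o) = -2 + 29/(-2 + o) (H(o) = -2 + (-115 + 144)/(o - 2) = -2 + 29/(-2 + o))
c = 42205988/216678735 (c = 19934*(1/15118) - 32213*1/28665 = 9967/7559 - 32213/28665 = 42205988/216678735 ≈ 0.19479)
H(153)/c = ((33 - 2*153)/(-2 + 153))/(42205988/216678735) = ((33 - 306)/151)*(216678735/42205988) = ((1/151)*(-273))*(216678735/42205988) = -273/151*216678735/42205988 = -59153294655/6373104188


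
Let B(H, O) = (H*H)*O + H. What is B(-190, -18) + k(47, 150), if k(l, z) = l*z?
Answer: -642940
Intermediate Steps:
B(H, O) = H + O*H² (B(H, O) = H²*O + H = O*H² + H = H + O*H²)
B(-190, -18) + k(47, 150) = -190*(1 - 190*(-18)) + 47*150 = -190*(1 + 3420) + 7050 = -190*3421 + 7050 = -649990 + 7050 = -642940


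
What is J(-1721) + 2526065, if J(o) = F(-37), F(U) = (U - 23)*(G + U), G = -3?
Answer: 2528465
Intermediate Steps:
F(U) = (-23 + U)*(-3 + U) (F(U) = (U - 23)*(-3 + U) = (-23 + U)*(-3 + U))
J(o) = 2400 (J(o) = 69 + (-37)**2 - 26*(-37) = 69 + 1369 + 962 = 2400)
J(-1721) + 2526065 = 2400 + 2526065 = 2528465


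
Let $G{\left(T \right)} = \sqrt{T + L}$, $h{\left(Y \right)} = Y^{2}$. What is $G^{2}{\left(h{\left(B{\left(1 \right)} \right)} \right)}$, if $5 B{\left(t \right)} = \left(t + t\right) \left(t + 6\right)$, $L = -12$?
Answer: $- \frac{104}{25} \approx -4.16$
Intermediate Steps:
$B{\left(t \right)} = \frac{2 t \left(6 + t\right)}{5}$ ($B{\left(t \right)} = \frac{\left(t + t\right) \left(t + 6\right)}{5} = \frac{2 t \left(6 + t\right)}{5}$)
$G{\left(T \right)} = \sqrt{-12 + T}$ ($G{\left(T \right)} = \sqrt{T - 12} = \sqrt{-12 + T}$)
$G^{2}{\left(h{\left(B{\left(1 \right)} \right)} \right)} = \left(\sqrt{-12 + \left(\frac{2}{5} \cdot 1 \left(6 + 1\right)\right)^{2}}\right)^{2} = \left(\sqrt{-12 + \left(\frac{2}{5} \cdot 1 \cdot 7\right)^{2}}\right)^{2} = \left(\sqrt{-12 + \left(\frac{14}{5}\right)^{2}}\right)^{2} = \left(\sqrt{-12 + \frac{196}{25}}\right)^{2} = \left(\sqrt{- \frac{104}{25}}\right)^{2} = \left(\frac{2 i \sqrt{26}}{5}\right)^{2} = - \frac{104}{25}$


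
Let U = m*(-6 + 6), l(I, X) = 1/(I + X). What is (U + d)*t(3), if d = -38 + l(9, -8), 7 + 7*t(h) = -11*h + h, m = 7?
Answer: 1369/7 ≈ 195.57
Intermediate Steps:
t(h) = -1 - 10*h/7 (t(h) = -1 + (-11*h + h)/7 = -1 + (-10*h)/7 = -1 - 10*h/7)
U = 0 (U = 7*(-6 + 6) = 7*0 = 0)
d = -37 (d = -38 + 1/(9 - 8) = -38 + 1/1 = -38 + 1 = -37)
(U + d)*t(3) = (0 - 37)*(-1 - 10/7*3) = -37*(-1 - 30/7) = -37*(-37/7) = 1369/7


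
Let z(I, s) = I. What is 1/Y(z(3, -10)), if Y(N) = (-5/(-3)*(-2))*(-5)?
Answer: 3/50 ≈ 0.060000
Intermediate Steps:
Y(N) = 50/3 (Y(N) = (-5*(-⅓)*(-2))*(-5) = ((5/3)*(-2))*(-5) = -10/3*(-5) = 50/3)
1/Y(z(3, -10)) = 1/(50/3) = 3/50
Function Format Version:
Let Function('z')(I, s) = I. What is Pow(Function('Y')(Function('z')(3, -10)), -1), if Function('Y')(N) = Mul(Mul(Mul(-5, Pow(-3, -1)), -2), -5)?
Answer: Rational(3, 50) ≈ 0.060000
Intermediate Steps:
Function('Y')(N) = Rational(50, 3) (Function('Y')(N) = Mul(Mul(Mul(-5, Rational(-1, 3)), -2), -5) = Mul(Mul(Rational(5, 3), -2), -5) = Mul(Rational(-10, 3), -5) = Rational(50, 3))
Pow(Function('Y')(Function('z')(3, -10)), -1) = Pow(Rational(50, 3), -1) = Rational(3, 50)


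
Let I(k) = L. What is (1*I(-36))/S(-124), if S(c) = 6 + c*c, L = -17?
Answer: -17/15382 ≈ -0.0011052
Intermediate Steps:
I(k) = -17
S(c) = 6 + c**2
(1*I(-36))/S(-124) = (1*(-17))/(6 + (-124)**2) = -17/(6 + 15376) = -17/15382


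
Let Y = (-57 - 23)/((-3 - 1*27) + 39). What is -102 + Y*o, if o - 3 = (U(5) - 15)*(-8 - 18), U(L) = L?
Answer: -21958/9 ≈ -2439.8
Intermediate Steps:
Y = -80/9 (Y = -80/((-3 - 27) + 39) = -80/(-30 + 39) = -80/9 ≈ -8.8889)
o = 263 (o = 3 + (5 - 15)*(-8 - 18) = 3 - 10*(-26) = 3 + 260 = 263)
-102 + Y*o = -102 - 80/9*263 = -102 - 21040/9 = -21958/9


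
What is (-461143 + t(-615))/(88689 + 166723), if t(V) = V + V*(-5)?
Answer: -458683/255412 ≈ -1.7959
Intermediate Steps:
t(V) = -4*V (t(V) = V - 5*V = -4*V)
(-461143 + t(-615))/(88689 + 166723) = (-461143 - 4*(-615))/(88689 + 166723) = (-461143 + 2460)/255412 = -458683*1/255412 = -458683/255412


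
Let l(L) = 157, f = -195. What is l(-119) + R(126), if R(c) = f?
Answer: -38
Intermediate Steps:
R(c) = -195
l(-119) + R(126) = 157 - 195 = -38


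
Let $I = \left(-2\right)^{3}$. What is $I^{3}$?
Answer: $-512$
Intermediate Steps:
$I = -8$
$I^{3} = \left(-8\right)^{3} = -512$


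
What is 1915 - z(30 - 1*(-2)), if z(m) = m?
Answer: 1883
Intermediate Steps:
1915 - z(30 - 1*(-2)) = 1915 - (30 - 1*(-2)) = 1915 - (30 + 2) = 1915 - 1*32 = 1915 - 32 = 1883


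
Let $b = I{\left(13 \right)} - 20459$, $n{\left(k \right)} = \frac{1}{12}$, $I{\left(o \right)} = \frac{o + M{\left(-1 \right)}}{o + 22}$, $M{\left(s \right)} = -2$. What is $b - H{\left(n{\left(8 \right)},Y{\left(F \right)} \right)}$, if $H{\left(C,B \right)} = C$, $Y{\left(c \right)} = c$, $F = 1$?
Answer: $- \frac{8592683}{420} \approx -20459.0$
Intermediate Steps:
$I{\left(o \right)} = \frac{-2 + o}{22 + o}$ ($I{\left(o \right)} = \frac{o - 2}{o + 22} = \frac{-2 + o}{22 + o}$)
$n{\left(k \right)} = \frac{1}{12}$
$b = - \frac{716054}{35}$ ($b = \frac{-2 + 13}{22 + 13} - 20459 = \frac{1}{35} \cdot 11 - 20459 = \frac{11}{35} - 20459 = - \frac{716054}{35} \approx -20459.0$)
$b - H{\left(n{\left(8 \right)},Y{\left(F \right)} \right)} = - \frac{716054}{35} - \frac{1}{12} = - \frac{8592683}{420}$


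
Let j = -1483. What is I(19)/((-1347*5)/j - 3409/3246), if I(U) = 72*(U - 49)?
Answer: -10397846880/16806263 ≈ -618.69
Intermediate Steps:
I(U) = -3528 + 72*U (I(U) = 72*(-49 + U) = -3528 + 72*U)
I(19)/((-1347*5)/j - 3409/3246) = (-3528 + 72*19)/(-1347*5/(-1483) - 3409/3246) = (-3528 + 1368)/(-6735*(-1/1483) - 3409*1/3246) = -2160/(6735/1483 - 3409/3246) = -2160/16806263/4813818 = -2160*4813818/16806263 = -10397846880/16806263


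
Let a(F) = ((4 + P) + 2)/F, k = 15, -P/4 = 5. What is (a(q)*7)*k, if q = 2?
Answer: -735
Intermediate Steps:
P = -20 (P = -4*5 = -20)
a(F) = -14/F (a(F) = ((4 - 20) + 2)/F = (-16 + 2)/F = -14/F)
(a(q)*7)*k = (-14/2*7)*15 = (-14*½*7)*15 = -7*7*15 = -49*15 = -735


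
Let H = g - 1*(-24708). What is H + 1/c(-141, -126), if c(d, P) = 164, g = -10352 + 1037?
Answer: 2524453/164 ≈ 15393.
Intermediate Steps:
g = -9315
H = 15393 (H = -9315 - 1*(-24708) = -9315 + 24708 = 15393)
H + 1/c(-141, -126) = 15393 + 1/164 = 2524453/164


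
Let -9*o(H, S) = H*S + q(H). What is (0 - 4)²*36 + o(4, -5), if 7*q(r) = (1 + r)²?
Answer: 36403/63 ≈ 577.83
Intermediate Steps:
q(r) = (1 + r)²/7
o(H, S) = -(1 + H)²/63 - H*S/9 (o(H, S) = -(H*S + (1 + H)²/7)/9 = -((1 + H)²/7 + H*S)/9 = -(1 + H)²/63 - H*S/9)
(0 - 4)²*36 + o(4, -5) = (0 - 4)²*36 + (-(1 + 4)²/63 - ⅑*4*(-5)) = (-4)²*36 + (-1/63*5² + 20/9) = 16*36 + (-1/63*25 + 20/9) = 576 + (-25/63 + 20/9) = 576 + 115/63 = 36403/63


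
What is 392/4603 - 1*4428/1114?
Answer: -9972698/2563871 ≈ -3.8897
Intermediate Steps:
392/4603 - 1*4428/1114 = 392*(1/4603) - 4428*1/1114 = 392/4603 - 2214/557 = -9972698/2563871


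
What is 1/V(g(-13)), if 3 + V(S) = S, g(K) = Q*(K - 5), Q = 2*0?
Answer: -1/3 ≈ -0.33333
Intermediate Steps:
Q = 0
g(K) = 0 (g(K) = 0*(K - 5) = 0*(-5 + K) = 0)
V(S) = -3 + S
1/V(g(-13)) = 1/(-3 + 0) = 1/(-3) = -1/3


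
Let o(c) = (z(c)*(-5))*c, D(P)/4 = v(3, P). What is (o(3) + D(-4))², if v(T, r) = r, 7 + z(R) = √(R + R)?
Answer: 9271 - 2670*√6 ≈ 2730.9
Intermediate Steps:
z(R) = -7 + √2*√R (z(R) = -7 + √(R + R) = -7 + √(2*R) = -7 + √2*√R)
D(P) = 4*P
o(c) = c*(35 - 5*√2*√c) (o(c) = ((-7 + √2*√c)*(-5))*c = (35 - 5*√2*√c)*c = c*(35 - 5*√2*√c))
(o(3) + D(-4))² = ((35*3 - 5*√2*3^(3/2)) + 4*(-4))² = ((105 - 5*√2*3*√3) - 16)² = ((105 - 15*√6) - 16)² = (89 - 15*√6)²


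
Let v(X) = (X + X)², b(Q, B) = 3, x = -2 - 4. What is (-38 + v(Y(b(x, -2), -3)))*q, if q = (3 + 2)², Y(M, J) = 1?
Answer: -850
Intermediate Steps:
x = -6
q = 25 (q = 5² = 25)
v(X) = 4*X² (v(X) = (2*X)² = 4*X²)
(-38 + v(Y(b(x, -2), -3)))*q = (-38 + 4*1²)*25 = (-38 + 4*1)*25 = (-38 + 4)*25 = -34*25 = -850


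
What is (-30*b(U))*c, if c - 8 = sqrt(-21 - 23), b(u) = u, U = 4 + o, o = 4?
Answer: -1920 - 480*I*sqrt(11) ≈ -1920.0 - 1592.0*I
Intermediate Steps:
U = 8 (U = 4 + 4 = 8)
c = 8 + 2*I*sqrt(11) (c = 8 + sqrt(-21 - 23) = 8 + sqrt(-44) = 8 + 2*I*sqrt(11) ≈ 8.0 + 6.6332*I)
(-30*b(U))*c = (-30*8)*(8 + 2*I*sqrt(11)) = -240*(8 + 2*I*sqrt(11)) = -1920 - 480*I*sqrt(11)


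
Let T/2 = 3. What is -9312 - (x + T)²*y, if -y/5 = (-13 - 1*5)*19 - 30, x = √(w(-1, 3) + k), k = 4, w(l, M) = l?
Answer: -81852 - 22320*√3 ≈ -1.2051e+5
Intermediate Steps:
T = 6 (T = 2*3 = 6)
x = √3 (x = √(-1 + 4) = √3 ≈ 1.7320)
y = 1860 (y = -5*((-13 - 1*5)*19 - 30) = -5*((-13 - 5)*19 - 30) = -5*(-18*19 - 30) = -5*(-342 - 30) = -5*(-372) = 1860)
-9312 - (x + T)²*y = -9312 - (√3 + 6)²*1860 = -9312 - (6 + √3)²*1860 = -9312 - 1860*(6 + √3)²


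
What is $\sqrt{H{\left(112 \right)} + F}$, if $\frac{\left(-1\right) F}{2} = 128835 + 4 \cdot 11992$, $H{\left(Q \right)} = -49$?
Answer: $3 i \sqrt{39295} \approx 594.69 i$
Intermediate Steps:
$F = -353606$ ($F = - 2 \left(128835 + 4 \cdot 11992\right) = - 2 \left(128835 + 47968\right) = \left(-2\right) 176803 = -353606$)
$\sqrt{H{\left(112 \right)} + F} = \sqrt{-49 - 353606} = \sqrt{-353655} = 3 i \sqrt{39295}$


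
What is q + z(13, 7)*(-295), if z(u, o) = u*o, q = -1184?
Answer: -28029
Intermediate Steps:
z(u, o) = o*u
q + z(13, 7)*(-295) = -1184 + (7*13)*(-295) = -1184 + 91*(-295) = -1184 - 26845 = -28029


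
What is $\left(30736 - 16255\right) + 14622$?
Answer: $29103$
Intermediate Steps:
$\left(30736 - 16255\right) + 14622 = 14481 + 14622 = 29103$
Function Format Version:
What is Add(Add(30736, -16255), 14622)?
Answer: 29103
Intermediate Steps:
Add(Add(30736, -16255), 14622) = Add(14481, 14622) = 29103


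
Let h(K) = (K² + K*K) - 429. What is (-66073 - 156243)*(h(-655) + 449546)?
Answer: -290604138772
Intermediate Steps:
h(K) = -429 + 2*K² (h(K) = (K² + K²) - 429 = 2*K² - 429 = -429 + 2*K²)
(-66073 - 156243)*(h(-655) + 449546) = (-66073 - 156243)*((-429 + 2*(-655)²) + 449546) = -222316*((-429 + 2*429025) + 449546) = -222316*((-429 + 858050) + 449546) = -222316*(857621 + 449546) = -222316*1307167 = -290604138772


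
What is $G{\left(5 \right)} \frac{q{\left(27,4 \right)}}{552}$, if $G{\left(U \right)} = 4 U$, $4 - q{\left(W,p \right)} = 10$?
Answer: $- \frac{5}{23} \approx -0.21739$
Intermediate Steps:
$q{\left(W,p \right)} = -6$ ($q{\left(W,p \right)} = 4 - 10 = -6$)
$G{\left(5 \right)} \frac{q{\left(27,4 \right)}}{552} = 4 \cdot 5 \left(- \frac{6}{552}\right) = 20 \left(\left(-6\right) \frac{1}{552}\right) = 20 \left(- \frac{1}{92}\right) = - \frac{5}{23}$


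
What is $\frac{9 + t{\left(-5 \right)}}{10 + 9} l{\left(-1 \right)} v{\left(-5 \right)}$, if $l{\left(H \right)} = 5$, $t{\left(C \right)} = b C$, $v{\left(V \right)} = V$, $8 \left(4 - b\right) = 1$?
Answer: $\frac{2075}{152} \approx 13.651$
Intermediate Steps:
$b = \frac{31}{8}$ ($b = 4 - \frac{1}{8} = \frac{31}{8} \approx 3.875$)
$t{\left(C \right)} = \frac{31 C}{8}$
$\frac{9 + t{\left(-5 \right)}}{10 + 9} l{\left(-1 \right)} v{\left(-5 \right)} = \frac{9 + \frac{31}{8} \left(-5\right)}{10 + 9} \cdot 5 \left(-5\right) = \frac{9 - \frac{155}{8}}{19} \cdot 5 \left(-5\right) = \left(- \frac{83}{8}\right) \frac{1}{19} \cdot 5 \left(-5\right) = \left(- \frac{83}{152}\right) 5 \left(-5\right) = \left(- \frac{415}{152}\right) \left(-5\right) = \frac{2075}{152}$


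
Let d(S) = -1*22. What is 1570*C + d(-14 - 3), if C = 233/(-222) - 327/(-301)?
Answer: 1196843/33411 ≈ 35.822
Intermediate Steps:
d(S) = -22
C = 2461/66822 (C = 233*(-1/222) - 327*(-1/301) = -233/222 + 327/301 = 2461/66822 ≈ 0.036829)
1570*C + d(-14 - 3) = 1570*(2461/66822) - 22 = 1931885/33411 - 22 = 1196843/33411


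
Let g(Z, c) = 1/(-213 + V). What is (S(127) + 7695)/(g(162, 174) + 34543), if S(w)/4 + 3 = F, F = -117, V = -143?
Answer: 2568540/12297307 ≈ 0.20887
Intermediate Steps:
g(Z, c) = -1/356 (g(Z, c) = 1/(-213 - 143) = 1/(-356) = -1/356)
S(w) = -480 (S(w) = -12 + 4*(-117) = -12 - 468 = -480)
(S(127) + 7695)/(g(162, 174) + 34543) = (-480 + 7695)/(-1/356 + 34543) = 7215/(12297307/356) = 7215*(356/12297307) = 2568540/12297307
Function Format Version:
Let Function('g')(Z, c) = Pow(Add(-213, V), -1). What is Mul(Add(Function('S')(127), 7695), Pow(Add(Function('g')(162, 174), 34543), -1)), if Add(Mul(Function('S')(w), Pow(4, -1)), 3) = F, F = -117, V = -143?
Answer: Rational(2568540, 12297307) ≈ 0.20887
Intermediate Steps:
Function('g')(Z, c) = Rational(-1, 356) (Function('g')(Z, c) = Pow(Add(-213, -143), -1) = Pow(-356, -1) = Rational(-1, 356))
Function('S')(w) = -480 (Function('S')(w) = Add(-12, Mul(4, -117)) = Add(-12, -468) = -480)
Mul(Add(Function('S')(127), 7695), Pow(Add(Function('g')(162, 174), 34543), -1)) = Mul(Add(-480, 7695), Pow(Add(Rational(-1, 356), 34543), -1)) = Mul(7215, Pow(Rational(12297307, 356), -1)) = Mul(7215, Rational(356, 12297307)) = Rational(2568540, 12297307)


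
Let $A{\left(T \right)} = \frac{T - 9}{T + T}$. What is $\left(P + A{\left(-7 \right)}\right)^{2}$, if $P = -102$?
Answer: $\frac{498436}{49} \approx 10172.0$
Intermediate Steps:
$A{\left(T \right)} = \frac{-9 + T}{2 T}$
$\left(P + A{\left(-7 \right)}\right)^{2} = \left(-102 + \frac{-9 - 7}{2 \left(-7\right)}\right)^{2} = \left(-102 + \frac{1}{2} \left(- \frac{1}{7}\right) \left(-16\right)\right)^{2} = \left(-102 + \frac{8}{7}\right)^{2} = \left(- \frac{706}{7}\right)^{2} = \frac{498436}{49}$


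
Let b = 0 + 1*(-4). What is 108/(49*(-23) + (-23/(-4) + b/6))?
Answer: -1296/13463 ≈ -0.096264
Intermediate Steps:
b = -4 (b = 0 - 4 = -4)
108/(49*(-23) + (-23/(-4) + b/6)) = 108/(49*(-23) + (-23/(-4) - 4/6)) = 108/(-1127 + (-23*(-¼) - 4*⅙)) = 108/(-1127 + (23/4 - ⅔)) = 108/(-1127 + 61/12) = 108/(-13463/12) = 108*(-12/13463) = -1296/13463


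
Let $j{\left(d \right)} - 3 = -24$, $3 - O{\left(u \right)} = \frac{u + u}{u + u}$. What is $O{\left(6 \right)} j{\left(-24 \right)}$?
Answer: $-42$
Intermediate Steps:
$O{\left(u \right)} = 2$ ($O{\left(u \right)} = 3 - \frac{u + u}{u + u} = 3 - \frac{2 u}{2 u} = 3 - 2 u \frac{1}{2 u} = 3 - 1 = 2$)
$j{\left(d \right)} = -21$ ($j{\left(d \right)} = 3 - 24 = -21$)
$O{\left(6 \right)} j{\left(-24 \right)} = 2 \left(-21\right) = -42$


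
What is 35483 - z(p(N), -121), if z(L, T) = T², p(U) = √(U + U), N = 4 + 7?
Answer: 20842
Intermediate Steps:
N = 11
p(U) = √2*√U (p(U) = √(2*U) = √2*√U)
35483 - z(p(N), -121) = 35483 - 1*(-121)² = 35483 - 1*14641 = 35483 - 14641 = 20842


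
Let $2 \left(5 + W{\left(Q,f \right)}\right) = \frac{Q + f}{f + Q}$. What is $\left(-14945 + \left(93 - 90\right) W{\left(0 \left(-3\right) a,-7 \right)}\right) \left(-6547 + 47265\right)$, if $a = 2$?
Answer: $-609080203$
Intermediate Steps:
$W{\left(Q,f \right)} = - \frac{9}{2}$ ($W{\left(Q,f \right)} = -5 + \frac{\left(Q + f\right) \frac{1}{f + Q}}{2} = -5 + \frac{\left(Q + f\right) \frac{1}{Q + f}}{2} = -5 + \frac{1}{2} \cdot 1 = -5 + \frac{1}{2} = - \frac{9}{2}$)
$\left(-14945 + \left(93 - 90\right) W{\left(0 \left(-3\right) a,-7 \right)}\right) \left(-6547 + 47265\right) = \left(-14945 + \left(93 - 90\right) \left(- \frac{9}{2}\right)\right) \left(-6547 + 47265\right) = \left(-14945 + 3 \left(- \frac{9}{2}\right)\right) 40718 = \left(-14945 - \frac{27}{2}\right) 40718 = \left(- \frac{29917}{2}\right) 40718 = -609080203$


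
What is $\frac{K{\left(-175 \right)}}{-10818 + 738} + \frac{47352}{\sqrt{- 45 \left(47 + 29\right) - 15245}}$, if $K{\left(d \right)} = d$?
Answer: $\frac{5}{288} - \frac{47352 i \sqrt{18665}}{18665} \approx 0.017361 - 346.6 i$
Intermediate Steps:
$\frac{K{\left(-175 \right)}}{-10818 + 738} + \frac{47352}{\sqrt{- 45 \left(47 + 29\right) - 15245}} = - \frac{175}{-10818 + 738} + \frac{47352}{\sqrt{- 45 \left(47 + 29\right) - 15245}} = - \frac{175}{-10080} + \frac{47352}{\sqrt{\left(-45\right) 76 - 15245}} = \left(-175\right) \left(- \frac{1}{10080}\right) + \frac{47352}{\sqrt{-3420 - 15245}} = \frac{5}{288} + \frac{47352}{\sqrt{-18665}} = \frac{5}{288} + \frac{47352}{i \sqrt{18665}} = \frac{5}{288} + 47352 \left(- \frac{i \sqrt{18665}}{18665}\right) = \frac{5}{288} - \frac{47352 i \sqrt{18665}}{18665}$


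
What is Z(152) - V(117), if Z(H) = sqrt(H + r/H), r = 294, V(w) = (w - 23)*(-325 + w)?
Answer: 19552 + sqrt(222281)/38 ≈ 19564.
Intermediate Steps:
V(w) = (-325 + w)*(-23 + w) (V(w) = (-23 + w)*(-325 + w) = (-325 + w)*(-23 + w))
Z(H) = sqrt(H + 294/H)
Z(152) - V(117) = sqrt(152 + 294/152) - (7475 + 117**2 - 348*117) = sqrt(152 + 294*(1/152)) - (7475 + 13689 - 40716) = sqrt(152 + 147/76) - 1*(-19552) = sqrt(11699/76) + 19552 = sqrt(222281)/38 + 19552 = 19552 + sqrt(222281)/38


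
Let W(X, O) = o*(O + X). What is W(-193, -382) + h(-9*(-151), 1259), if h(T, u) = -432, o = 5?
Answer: -3307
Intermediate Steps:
W(X, O) = 5*O + 5*X (W(X, O) = 5*(O + X) = 5*O + 5*X)
W(-193, -382) + h(-9*(-151), 1259) = (5*(-382) + 5*(-193)) - 432 = (-1910 - 965) - 432 = -2875 - 432 = -3307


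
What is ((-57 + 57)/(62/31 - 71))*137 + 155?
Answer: 155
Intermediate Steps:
((-57 + 57)/(62/31 - 71))*137 + 155 = (0/(62*(1/31) - 71))*137 + 155 = (0/(2 - 71))*137 + 155 = (0/(-69))*137 + 155 = (0*(-1/69))*137 + 155 = 0*137 + 155 = 0 + 155 = 155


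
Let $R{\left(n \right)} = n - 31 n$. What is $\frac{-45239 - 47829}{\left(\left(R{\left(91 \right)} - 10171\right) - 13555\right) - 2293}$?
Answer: $\frac{93068}{28749} \approx 3.2373$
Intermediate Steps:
$R{\left(n \right)} = - 30 n$
$\frac{-45239 - 47829}{\left(\left(R{\left(91 \right)} - 10171\right) - 13555\right) - 2293} = \frac{-45239 - 47829}{\left(\left(\left(-30\right) 91 - 10171\right) - 13555\right) - 2293} = - \frac{93068}{\left(\left(-2730 - 10171\right) - 13555\right) - 2293} = - \frac{93068}{\left(-12901 - 13555\right) - 2293} = - \frac{93068}{-26456 - 2293} = - \frac{93068}{-28749} = \left(-93068\right) \left(- \frac{1}{28749}\right) = \frac{93068}{28749}$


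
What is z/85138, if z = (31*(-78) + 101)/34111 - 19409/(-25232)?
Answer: 86228265/10468188423968 ≈ 8.2372e-6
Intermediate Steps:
z = 86228265/122955536 (z = (-2418 + 101)*(1/34111) - 19409*(-1/25232) = -2317*1/34111 + 19409/25232 = -331/4873 + 19409/25232 = 86228265/122955536 ≈ 0.70130)
z/85138 = (86228265/122955536)/85138 = (86228265/122955536)*(1/85138) = 86228265/10468188423968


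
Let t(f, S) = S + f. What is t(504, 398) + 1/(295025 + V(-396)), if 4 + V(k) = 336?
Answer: 266412015/295357 ≈ 902.00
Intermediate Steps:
V(k) = 332 (V(k) = -4 + 336 = 332)
t(504, 398) + 1/(295025 + V(-396)) = (398 + 504) + 1/(295025 + 332) = 902 + 1/295357 = 266412015/295357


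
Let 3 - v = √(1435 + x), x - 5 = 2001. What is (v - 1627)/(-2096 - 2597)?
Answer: 1624/4693 + √3441/4693 ≈ 0.35855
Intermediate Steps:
x = 2006 (x = 5 + 2001 = 2006)
v = 3 - √3441 (v = 3 - √(1435 + 2006) = 3 - √3441 ≈ -55.660)
(v - 1627)/(-2096 - 2597) = ((3 - √3441) - 1627)/(-2096 - 2597) = (-1624 - √3441)/(-4693) = (-1624 - √3441)*(-1/4693) = 1624/4693 + √3441/4693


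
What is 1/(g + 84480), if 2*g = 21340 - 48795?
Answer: 2/141505 ≈ 1.4134e-5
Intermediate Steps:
g = -27455/2 (g = (21340 - 48795)/2 = (½)*(-27455) = -27455/2 ≈ -13728.)
1/(g + 84480) = 1/(-27455/2 + 84480) = 1/(141505/2) = 2/141505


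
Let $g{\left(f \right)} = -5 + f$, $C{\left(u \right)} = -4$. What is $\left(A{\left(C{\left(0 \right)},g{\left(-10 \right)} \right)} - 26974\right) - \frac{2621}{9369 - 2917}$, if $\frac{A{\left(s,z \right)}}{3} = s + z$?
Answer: $- \frac{174406633}{6452} \approx -27031.0$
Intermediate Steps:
$A{\left(s,z \right)} = 3 s + 3 z$ ($A{\left(s,z \right)} = 3 \left(s + z\right) = 3 s + 3 z$)
$\left(A{\left(C{\left(0 \right)},g{\left(-10 \right)} \right)} - 26974\right) - \frac{2621}{9369 - 2917} = \left(\left(3 \left(-4\right) + 3 \left(-5 - 10\right)\right) - 26974\right) - \frac{2621}{9369 - 2917} = \left(\left(-12 + 3 \left(-15\right)\right) - 26974\right) - \frac{2621}{6452} = \left(\left(-12 - 45\right) - 26974\right) - \frac{2621}{6452} = \left(-57 - 26974\right) - \frac{2621}{6452} = -27031 - \frac{2621}{6452} = - \frac{174406633}{6452}$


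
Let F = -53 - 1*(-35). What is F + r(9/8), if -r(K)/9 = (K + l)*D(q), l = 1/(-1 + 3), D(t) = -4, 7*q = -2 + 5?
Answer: 81/2 ≈ 40.500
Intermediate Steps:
q = 3/7 (q = (-2 + 5)/7 = (⅐)*3 = 3/7 ≈ 0.42857)
F = -18 (F = -53 + 35 = -18)
l = ½ (l = 1/2 = ½ ≈ 0.50000)
r(K) = 18 + 36*K (r(K) = -9*(K + ½)*(-4) = -9*(½ + K)*(-4) = -9*(-2 - 4*K) = 18 + 36*K)
F + r(9/8) = -18 + (18 + 36*(9/8)) = -18 + (18 + 81/2) = -18 + 117/2 = 81/2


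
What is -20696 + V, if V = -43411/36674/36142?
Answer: -27431962512179/1325471708 ≈ -20696.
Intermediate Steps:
V = -43411/1325471708 (V = -43411*1/36674*(1/36142) = -43411/36674*1/36142 = -43411/1325471708 ≈ -3.2751e-5)
-20696 + V = -20696 - 43411/1325471708 = -27431962512179/1325471708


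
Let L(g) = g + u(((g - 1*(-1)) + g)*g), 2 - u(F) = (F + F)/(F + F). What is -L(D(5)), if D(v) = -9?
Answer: 8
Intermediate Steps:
u(F) = 1 (u(F) = 2 - (F + F)/(F + F) = 2 - 2*F/(2*F) = 2 - 2*F*1/(2*F) = 2 - 1*1 = 2 - 1 = 1)
L(g) = 1 + g (L(g) = g + 1 = 1 + g)
-L(D(5)) = -(1 - 9) = -1*(-8) = 8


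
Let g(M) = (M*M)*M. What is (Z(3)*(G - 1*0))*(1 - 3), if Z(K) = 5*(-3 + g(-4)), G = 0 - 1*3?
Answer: -2010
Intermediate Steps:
G = -3 (G = 0 - 3 = -3)
g(M) = M³ (g(M) = M²*M = M³)
Z(K) = -335 (Z(K) = 5*(-3 + (-4)³) = 5*(-3 - 64) = 5*(-67) = -335)
(Z(3)*(G - 1*0))*(1 - 3) = (-335*(-3 - 1*0))*(1 - 3) = -335*(-3 + 0)*(-2) = -335*(-3)*(-2) = 1005*(-2) = -2010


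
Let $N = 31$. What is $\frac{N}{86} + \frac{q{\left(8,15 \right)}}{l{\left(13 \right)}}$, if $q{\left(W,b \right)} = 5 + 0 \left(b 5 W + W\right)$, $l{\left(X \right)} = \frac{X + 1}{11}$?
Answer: $\frac{1291}{301} \approx 4.289$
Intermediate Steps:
$l{\left(X \right)} = \frac{1}{11} + \frac{X}{11}$ ($l{\left(X \right)} = \left(1 + X\right) \frac{1}{11} = \frac{1}{11} + \frac{X}{11}$)
$q{\left(W,b \right)} = 5$ ($q{\left(W,b \right)} = 5 + 0 \left(5 b W + W\right) = 5 + 0 \left(5 W b + W\right) = 5 + 0 \left(W + 5 W b\right) = 5 + 0 = 5$)
$\frac{N}{86} + \frac{q{\left(8,15 \right)}}{l{\left(13 \right)}} = \frac{31}{86} + \frac{5}{\frac{1}{11} + \frac{1}{11} \cdot 13} = 31 \cdot \frac{1}{86} + \frac{5}{\frac{1}{11} + \frac{13}{11}} = \frac{31}{86} + \frac{5}{\frac{14}{11}} = \frac{31}{86} + 5 \cdot \frac{11}{14} = \frac{31}{86} + \frac{55}{14} = \frac{1291}{301}$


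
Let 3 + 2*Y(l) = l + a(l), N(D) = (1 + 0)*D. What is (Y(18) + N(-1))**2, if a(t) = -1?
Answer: 36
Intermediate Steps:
N(D) = D (N(D) = 1*D = D)
Y(l) = -2 + l/2 (Y(l) = -3/2 + (l - 1)/2 = -3/2 + (-1 + l)/2 = -3/2 + (-1/2 + l/2) = -2 + l/2)
(Y(18) + N(-1))**2 = ((-2 + (1/2)*18) - 1)**2 = ((-2 + 9) - 1)**2 = (7 - 1)**2 = 6**2 = 36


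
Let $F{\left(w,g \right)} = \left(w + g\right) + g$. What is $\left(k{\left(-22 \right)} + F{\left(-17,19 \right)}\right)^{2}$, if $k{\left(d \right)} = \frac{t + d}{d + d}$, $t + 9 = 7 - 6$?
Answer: $\frac{227529}{484} \approx 470.1$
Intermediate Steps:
$t = -8$ ($t = -9 + \left(7 - 6\right) = -9 + 1 = -8$)
$F{\left(w,g \right)} = w + 2 g$ ($F{\left(w,g \right)} = \left(g + w\right) + g = w + 2 g$)
$k{\left(d \right)} = \frac{-8 + d}{2 d}$ ($k{\left(d \right)} = \frac{-8 + d}{d + d} = \frac{-8 + d}{2 d}$)
$\left(k{\left(-22 \right)} + F{\left(-17,19 \right)}\right)^{2} = \left(\frac{-8 - 22}{2 \left(-22\right)} + \left(-17 + 2 \cdot 19\right)\right)^{2} = \left(\frac{1}{2} \left(- \frac{1}{22}\right) \left(-30\right) + \left(-17 + 38\right)\right)^{2} = \left(\frac{15}{22} + 21\right)^{2} = \left(\frac{477}{22}\right)^{2} = \frac{227529}{484}$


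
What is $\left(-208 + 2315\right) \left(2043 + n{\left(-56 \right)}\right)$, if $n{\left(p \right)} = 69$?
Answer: $4449984$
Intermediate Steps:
$\left(-208 + 2315\right) \left(2043 + n{\left(-56 \right)}\right) = \left(-208 + 2315\right) \left(2043 + 69\right) = 2107 \cdot 2112 = 4449984$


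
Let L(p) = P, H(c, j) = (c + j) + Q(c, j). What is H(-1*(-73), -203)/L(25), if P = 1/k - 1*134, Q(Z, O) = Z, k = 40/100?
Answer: 114/263 ≈ 0.43346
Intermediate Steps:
k = 2/5 (k = 40*(1/100) = 2/5 ≈ 0.40000)
H(c, j) = j + 2*c (H(c, j) = (c + j) + c = j + 2*c)
P = -263/2 (P = 1/(2/5) - 1*134 = 5/2 - 134 = -263/2 ≈ -131.50)
L(p) = -263/2
H(-1*(-73), -203)/L(25) = (-203 + 2*(-1*(-73)))/(-263/2) = (-203 + 2*73)*(-2/263) = (-203 + 146)*(-2/263) = -57*(-2/263) = 114/263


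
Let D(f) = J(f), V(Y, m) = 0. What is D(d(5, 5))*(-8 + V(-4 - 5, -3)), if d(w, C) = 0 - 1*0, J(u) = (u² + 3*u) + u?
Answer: 0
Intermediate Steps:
J(u) = u² + 4*u
d(w, C) = 0 (d(w, C) = 0 + 0 = 0)
D(f) = f*(4 + f)
D(d(5, 5))*(-8 + V(-4 - 5, -3)) = (0*(4 + 0))*(-8 + 0) = (0*4)*(-8) = 0*(-8) = 0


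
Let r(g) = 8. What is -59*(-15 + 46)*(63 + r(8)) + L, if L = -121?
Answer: -129980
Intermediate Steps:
-59*(-15 + 46)*(63 + r(8)) + L = -59*(-15 + 46)*(63 + 8) - 121 = -1829*71 - 121 = -59*2201 - 121 = -129859 - 121 = -129980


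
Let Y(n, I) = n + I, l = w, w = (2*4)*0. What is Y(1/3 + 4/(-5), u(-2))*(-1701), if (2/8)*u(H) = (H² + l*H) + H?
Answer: -64071/5 ≈ -12814.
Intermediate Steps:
w = 0 (w = 8*0 = 0)
l = 0
u(H) = 4*H + 4*H² (u(H) = 4*((H² + 0*H) + H) = 4*((H² + 0) + H) = 4*(H² + H) = 4*(H + H²) = 4*H + 4*H²)
Y(n, I) = I + n
Y(1/3 + 4/(-5), u(-2))*(-1701) = (4*(-2)*(1 - 2) + (1/3 + 4/(-5)))*(-1701) = (4*(-2)*(-1) + (1*(⅓) + 4*(-⅕)))*(-1701) = (8 + (⅓ - ⅘))*(-1701) = (8 - 7/15)*(-1701) = (113/15)*(-1701) = -64071/5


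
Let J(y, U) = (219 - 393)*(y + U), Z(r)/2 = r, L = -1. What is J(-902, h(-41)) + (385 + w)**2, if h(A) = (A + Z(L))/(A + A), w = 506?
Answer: 38980248/41 ≈ 9.5074e+5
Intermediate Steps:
Z(r) = 2*r
h(A) = (-2 + A)/(2*A) (h(A) = (A + 2*(-1))/(A + A) = (A - 2)/((2*A)) = (-2 + A)*(1/(2*A)) = (-2 + A)/(2*A))
J(y, U) = -174*U - 174*y (J(y, U) = -174*(U + y) = -174*U - 174*y)
J(-902, h(-41)) + (385 + w)**2 = (-87*(-2 - 41)/(-41) - 174*(-902)) + (385 + 506)**2 = (-87*(-1)*(-43)/41 + 156948) + 891**2 = (-174*43/82 + 156948) + 793881 = (-3741/41 + 156948) + 793881 = 6431127/41 + 793881 = 38980248/41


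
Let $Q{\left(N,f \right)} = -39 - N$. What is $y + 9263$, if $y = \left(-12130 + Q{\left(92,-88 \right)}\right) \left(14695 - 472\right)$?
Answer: $-174378940$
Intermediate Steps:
$y = -174388203$ ($y = \left(-12130 - 131\right) \left(14695 - 472\right) = \left(-12130 - 131\right) 14223 = \left(-12261\right) 14223 = -174388203$)
$y + 9263 = -174388203 + 9263 = -174378940$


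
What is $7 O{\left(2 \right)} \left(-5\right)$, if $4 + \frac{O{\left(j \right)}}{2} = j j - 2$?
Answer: $140$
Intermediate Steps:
$O{\left(j \right)} = -12 + 2 j^{2}$ ($O{\left(j \right)} = -8 + 2 \left(j j - 2\right) = -8 + 2 \left(j^{2} - 2\right) = -8 + 2 \left(-2 + j^{2}\right) = -8 + \left(-4 + 2 j^{2}\right) = -12 + 2 j^{2}$)
$7 O{\left(2 \right)} \left(-5\right) = 7 \left(-12 + 2 \cdot 2^{2}\right) \left(-5\right) = 7 \left(-12 + 2 \cdot 4\right) \left(-5\right) = 7 \left(-12 + 8\right) \left(-5\right) = 7 \left(-4\right) \left(-5\right) = \left(-28\right) \left(-5\right) = 140$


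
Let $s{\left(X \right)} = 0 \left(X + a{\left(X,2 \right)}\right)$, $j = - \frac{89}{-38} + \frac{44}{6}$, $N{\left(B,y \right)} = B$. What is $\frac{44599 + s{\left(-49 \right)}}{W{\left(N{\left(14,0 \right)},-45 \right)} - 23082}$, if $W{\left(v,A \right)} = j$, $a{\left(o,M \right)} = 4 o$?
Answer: $- \frac{5084286}{2630245} \approx -1.933$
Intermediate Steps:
$j = \frac{1103}{114}$ ($j = \left(-89\right) \left(- \frac{1}{38}\right) + 44 \cdot \frac{1}{6} = \frac{89}{38} + \frac{22}{3} = \frac{1103}{114} \approx 9.6754$)
$W{\left(v,A \right)} = \frac{1103}{114}$
$s{\left(X \right)} = 0$ ($s{\left(X \right)} = 0 \left(X + 4 X\right) = 0 \cdot 5 X = 0$)
$\frac{44599 + s{\left(-49 \right)}}{W{\left(N{\left(14,0 \right)},-45 \right)} - 23082} = \frac{44599 + 0}{\frac{1103}{114} - 23082} = \frac{44599}{- \frac{2630245}{114}} = 44599 \left(- \frac{114}{2630245}\right) = - \frac{5084286}{2630245}$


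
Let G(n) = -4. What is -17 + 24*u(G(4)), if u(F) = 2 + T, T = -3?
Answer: -41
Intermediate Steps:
u(F) = -1 (u(F) = 2 - 3 = -1)
-17 + 24*u(G(4)) = -17 + 24*(-1) = -17 - 24 = -41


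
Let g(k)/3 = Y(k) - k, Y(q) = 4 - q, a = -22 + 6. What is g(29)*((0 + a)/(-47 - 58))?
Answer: -864/35 ≈ -24.686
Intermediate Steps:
a = -16
g(k) = 12 - 6*k (g(k) = 3*((4 - k) - k) = 3*(4 - 2*k) = 12 - 6*k)
g(29)*((0 + a)/(-47 - 58)) = (12 - 6*29)*((0 - 16)/(-47 - 58)) = (12 - 174)*(-16/(-105)) = -(-2592)*(-1)/105 = -162*16/105 = -864/35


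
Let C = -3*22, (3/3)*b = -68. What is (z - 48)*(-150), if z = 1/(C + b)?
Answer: 482475/67 ≈ 7201.1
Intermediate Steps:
b = -68
C = -66
z = -1/134 (z = 1/(-66 - 68) = 1/(-134) = -1/134 ≈ -0.0074627)
(z - 48)*(-150) = (-1/134 - 48)*(-150) = -6433/134*(-150) = 482475/67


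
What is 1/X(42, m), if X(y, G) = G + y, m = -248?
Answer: -1/206 ≈ -0.0048544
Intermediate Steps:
1/X(42, m) = 1/(-248 + 42) = 1/(-206) = -1/206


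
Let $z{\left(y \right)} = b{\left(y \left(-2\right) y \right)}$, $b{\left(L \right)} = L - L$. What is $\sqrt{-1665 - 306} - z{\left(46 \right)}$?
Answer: $3 i \sqrt{219} \approx 44.396 i$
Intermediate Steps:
$b{\left(L \right)} = 0$
$z{\left(y \right)} = 0$
$\sqrt{-1665 - 306} - z{\left(46 \right)} = \sqrt{-1665 - 306} - 0 = \sqrt{-1971} + 0 = 3 i \sqrt{219} + 0 = 3 i \sqrt{219}$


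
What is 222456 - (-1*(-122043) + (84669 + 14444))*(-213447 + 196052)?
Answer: 3847231076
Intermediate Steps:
222456 - (-1*(-122043) + (84669 + 14444))*(-213447 + 196052) = 222456 - (122043 + 99113)*(-17395) = 222456 - 221156*(-17395) = 222456 - 1*(-3847008620) = 222456 + 3847008620 = 3847231076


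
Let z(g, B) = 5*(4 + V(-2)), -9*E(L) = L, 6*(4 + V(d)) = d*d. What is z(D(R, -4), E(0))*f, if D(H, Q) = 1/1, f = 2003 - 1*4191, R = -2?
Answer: -21880/3 ≈ -7293.3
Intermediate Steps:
f = -2188 (f = 2003 - 4191 = -2188)
V(d) = -4 + d**2/6 (V(d) = -4 + (d*d)/6 = -4 + d**2/6)
D(H, Q) = 1 (D(H, Q) = 1*1 = 1)
E(L) = -L/9
z(g, B) = 10/3 (z(g, B) = 5*(4 + (-4 + (1/6)*(-2)**2)) = 5*(4 + (-4 + (1/6)*4)) = 5*(4 + (-4 + 2/3)) = 5*(4 - 10/3) = 5*(2/3) = 10/3)
z(D(R, -4), E(0))*f = (10/3)*(-2188) = -21880/3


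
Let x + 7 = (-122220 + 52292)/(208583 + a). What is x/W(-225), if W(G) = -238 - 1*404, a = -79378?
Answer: 974363/82949610 ≈ 0.011746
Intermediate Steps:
W(G) = -642 (W(G) = -238 - 404 = -642)
x = -974363/129205 (x = -7 + (-122220 + 52292)/(208583 - 79378) = -7 - 69928/129205 = -974363/129205 ≈ -7.5412)
x/W(-225) = -974363/129205/(-642) = -974363/129205*(-1/642) = 974363/82949610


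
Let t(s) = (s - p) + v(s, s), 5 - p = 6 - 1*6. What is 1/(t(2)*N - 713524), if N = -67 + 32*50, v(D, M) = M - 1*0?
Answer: -1/715057 ≈ -1.3985e-6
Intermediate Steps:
v(D, M) = M (v(D, M) = M + 0 = M)
p = 5 (p = 5 - (6 - 1*6) = 5 - (6 - 6) = 5 - 1*0 = 5 + 0 = 5)
t(s) = -5 + 2*s (t(s) = (s - 1*5) + s = (s - 5) + s = (-5 + s) + s = -5 + 2*s)
N = 1533 (N = -67 + 1600 = 1533)
1/(t(2)*N - 713524) = 1/((-5 + 2*2)*1533 - 713524) = 1/((-5 + 4)*1533 - 713524) = 1/(-1*1533 - 713524) = 1/(-1533 - 713524) = 1/(-715057) = -1/715057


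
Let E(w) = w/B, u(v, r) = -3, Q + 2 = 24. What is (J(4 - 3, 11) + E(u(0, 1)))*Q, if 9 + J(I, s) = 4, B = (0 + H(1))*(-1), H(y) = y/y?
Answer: -44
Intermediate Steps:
H(y) = 1
B = -1 (B = (0 + 1)*(-1) = 1*(-1) = -1)
J(I, s) = -5 (J(I, s) = -9 + 4 = -5)
Q = 22 (Q = -2 + 24 = 22)
E(w) = -w (E(w) = w/(-1) = w*(-1) = -w)
(J(4 - 3, 11) + E(u(0, 1)))*Q = (-5 - 1*(-3))*22 = (-5 + 3)*22 = -2*22 = -44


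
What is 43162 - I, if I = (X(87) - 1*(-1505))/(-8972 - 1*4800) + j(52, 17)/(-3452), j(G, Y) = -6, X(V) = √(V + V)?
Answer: 512991834389/11885236 + √174/13772 ≈ 43162.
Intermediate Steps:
X(V) = √2*√V (X(V) = √(2*V) = √2*√V)
I = -1278157/11885236 - √174/13772 (I = (√2*√87 - 1*(-1505))/(-8972 - 1*4800) - 6/(-3452) = (√174 + 1505)/(-8972 - 4800) - 6*(-1/3452) = (1505 + √174)/(-13772) + 3/1726 = (1505 + √174)*(-1/13772) + 3/1726 = (-1505/13772 - √174/13772) + 3/1726 = -1278157/11885236 - √174/13772 ≈ -0.10850)
43162 - I = 43162 - (-1278157/11885236 - √174/13772) = 43162 + (1278157/11885236 + √174/13772) = 512991834389/11885236 + √174/13772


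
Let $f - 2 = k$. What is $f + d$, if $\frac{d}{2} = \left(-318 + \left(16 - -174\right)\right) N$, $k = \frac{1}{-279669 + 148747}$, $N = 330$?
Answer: $- \frac{11060028717}{130922} \approx -84478.0$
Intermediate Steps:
$k = - \frac{1}{130922}$ ($k = \frac{1}{-130922} = - \frac{1}{130922} \approx -7.6381 \cdot 10^{-6}$)
$d = -84480$ ($d = 2 \left(-318 + \left(16 - -174\right)\right) 330 = 2 \left(-318 + \left(16 + 174\right)\right) 330 = 2 \left(-318 + 190\right) 330 = 2 \left(\left(-128\right) 330\right) = 2 \left(-42240\right) = -84480$)
$f = \frac{261843}{130922}$ ($f = 2 - \frac{1}{130922} = \frac{261843}{130922} \approx 2.0$)
$f + d = \frac{261843}{130922} - 84480 = - \frac{11060028717}{130922}$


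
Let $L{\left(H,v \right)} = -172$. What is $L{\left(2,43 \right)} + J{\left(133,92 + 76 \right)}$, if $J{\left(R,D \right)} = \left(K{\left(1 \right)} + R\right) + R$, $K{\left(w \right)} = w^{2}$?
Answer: $95$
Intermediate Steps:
$J{\left(R,D \right)} = 1 + 2 R$ ($J{\left(R,D \right)} = \left(1^{2} + R\right) + R = \left(1 + R\right) + R = 1 + 2 R$)
$L{\left(2,43 \right)} + J{\left(133,92 + 76 \right)} = -172 + \left(1 + 2 \cdot 133\right) = -172 + \left(1 + 266\right) = -172 + 267 = 95$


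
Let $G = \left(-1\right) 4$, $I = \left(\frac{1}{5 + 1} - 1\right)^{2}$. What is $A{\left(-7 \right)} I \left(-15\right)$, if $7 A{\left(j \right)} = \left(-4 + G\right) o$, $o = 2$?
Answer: $\frac{500}{21} \approx 23.81$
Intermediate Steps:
$I = \frac{25}{36}$ ($I = \left(\frac{1}{6} - 1\right)^{2} = \left(- \frac{5}{6}\right)^{2} = \frac{25}{36} \approx 0.69444$)
$G = -4$
$A{\left(j \right)} = - \frac{16}{7}$ ($A{\left(j \right)} = \frac{\left(-4 - 4\right) 2}{7} = \frac{\left(-8\right) 2}{7} = \frac{1}{7} \left(-16\right) = - \frac{16}{7}$)
$A{\left(-7 \right)} I \left(-15\right) = \left(- \frac{16}{7}\right) \frac{25}{36} \left(-15\right) = \left(- \frac{100}{63}\right) \left(-15\right) = \frac{500}{21}$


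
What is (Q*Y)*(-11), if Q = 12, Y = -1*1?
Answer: 132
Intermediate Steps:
Y = -1
(Q*Y)*(-11) = (12*(-1))*(-11) = -12*(-11) = 132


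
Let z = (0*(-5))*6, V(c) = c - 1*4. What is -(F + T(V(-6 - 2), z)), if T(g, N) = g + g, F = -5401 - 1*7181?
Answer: 12606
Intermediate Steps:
V(c) = -4 + c (V(c) = c - 4 = -4 + c)
F = -12582 (F = -5401 - 7181 = -12582)
z = 0 (z = 0*6 = 0)
T(g, N) = 2*g
-(F + T(V(-6 - 2), z)) = -(-12582 + 2*(-4 + (-6 - 2))) = -(-12582 + 2*(-4 - 8)) = -(-12582 + 2*(-12)) = -(-12582 - 24) = -1*(-12606) = 12606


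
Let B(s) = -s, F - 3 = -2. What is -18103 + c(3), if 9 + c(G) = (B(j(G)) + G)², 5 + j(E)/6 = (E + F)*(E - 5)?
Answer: -11551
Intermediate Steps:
F = 1 (F = 3 - 2 = 1)
j(E) = -30 + 6*(1 + E)*(-5 + E) (j(E) = -30 + 6*((E + 1)*(E - 5)) = -30 + 6*((1 + E)*(-5 + E)) = -30 + 6*(1 + E)*(-5 + E))
c(G) = -9 + (60 - 6*G² + 25*G)² (c(G) = -9 + (-(-60 - 24*G + 6*G²) + G)² = -9 + ((60 - 6*G² + 24*G) + G)² = -9 + (60 - 6*G² + 25*G)²)
-18103 + c(3) = -18103 + (-9 + (-60 - 25*3 + 6*3²)²) = -18103 + (-9 + (-60 - 75 + 6*9)²) = -18103 + (-9 + (-60 - 75 + 54)²) = -18103 + (-9 + (-81)²) = -18103 + (-9 + 6561) = -18103 + 6552 = -11551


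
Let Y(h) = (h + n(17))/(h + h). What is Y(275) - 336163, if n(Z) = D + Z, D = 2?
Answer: -92444678/275 ≈ -3.3616e+5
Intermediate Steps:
n(Z) = 2 + Z
Y(h) = (19 + h)/(2*h) (Y(h) = (h + (2 + 17))/(h + h) = (h + 19)/((2*h)) = (19 + h)*(1/(2*h)) = (19 + h)/(2*h))
Y(275) - 336163 = (½)*(19 + 275)/275 - 336163 = (½)*(1/275)*294 - 336163 = 147/275 - 336163 = -92444678/275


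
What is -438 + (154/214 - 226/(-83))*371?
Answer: 7452705/8881 ≈ 839.17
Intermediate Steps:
-438 + (154/214 - 226/(-83))*371 = -438 + (154*(1/214) - 226*(-1/83))*371 = -438 + (77/107 + 226/83)*371 = -438 + (30573/8881)*371 = -438 + 11342583/8881 = 7452705/8881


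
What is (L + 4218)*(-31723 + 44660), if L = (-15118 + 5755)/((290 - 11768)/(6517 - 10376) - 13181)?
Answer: 2775482091048795/50854001 ≈ 5.4577e+7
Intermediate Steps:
L = 36131817/50854001 (L = -9363/(-11478/(-3859) - 13181) = -9363/(-11478*(-1/3859) - 13181) = -9363/(11478/3859 - 13181) = -9363/(-50854001/3859) = -9363*(-3859/50854001) = 36131817/50854001 ≈ 0.71050)
(L + 4218)*(-31723 + 44660) = (36131817/50854001 + 4218)*(-31723 + 44660) = (214538308035/50854001)*12937 = 2775482091048795/50854001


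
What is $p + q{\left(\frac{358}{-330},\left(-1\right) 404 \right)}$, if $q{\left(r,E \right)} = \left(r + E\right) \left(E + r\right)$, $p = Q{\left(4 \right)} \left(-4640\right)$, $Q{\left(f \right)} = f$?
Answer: $\frac{3962155921}{27225} \approx 1.4553 \cdot 10^{5}$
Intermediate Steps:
$p = -18560$ ($p = 4 \left(-4640\right) = -18560$)
$q{\left(r,E \right)} = \left(E + r\right)^{2}$ ($q{\left(r,E \right)} = \left(E + r\right) \left(E + r\right) = \left(E + r\right)^{2}$)
$p + q{\left(\frac{358}{-330},\left(-1\right) 404 \right)} = -18560 + \left(\left(-1\right) 404 + \frac{358}{-330}\right)^{2} = -18560 + \left(-404 + 358 \left(- \frac{1}{330}\right)\right)^{2} = -18560 + \left(-404 - \frac{179}{165}\right)^{2} = -18560 + \left(- \frac{66839}{165}\right)^{2} = -18560 + \frac{4467451921}{27225} = \frac{3962155921}{27225}$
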